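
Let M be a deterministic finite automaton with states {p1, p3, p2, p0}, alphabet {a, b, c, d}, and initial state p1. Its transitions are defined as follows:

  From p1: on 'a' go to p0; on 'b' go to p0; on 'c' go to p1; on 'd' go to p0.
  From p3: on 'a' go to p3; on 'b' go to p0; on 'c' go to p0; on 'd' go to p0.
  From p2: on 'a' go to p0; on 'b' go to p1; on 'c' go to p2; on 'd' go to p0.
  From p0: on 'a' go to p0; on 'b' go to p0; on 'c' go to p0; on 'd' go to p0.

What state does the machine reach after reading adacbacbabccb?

p0

p1 → p0 → p0 → p0 → p0 → p0 → p0 → p0 → p0 → p0 → p0 → p0 → p0 → p0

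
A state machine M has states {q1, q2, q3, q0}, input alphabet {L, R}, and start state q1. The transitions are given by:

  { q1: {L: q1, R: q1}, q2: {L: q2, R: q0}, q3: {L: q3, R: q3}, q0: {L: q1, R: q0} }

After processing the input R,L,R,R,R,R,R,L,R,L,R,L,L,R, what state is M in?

q1

Trace: q1 -R-> q1 -L-> q1 -R-> q1 -R-> q1 -R-> q1 -R-> q1 -R-> q1 -L-> q1 -R-> q1 -L-> q1 -R-> q1 -L-> q1 -L-> q1 -R-> q1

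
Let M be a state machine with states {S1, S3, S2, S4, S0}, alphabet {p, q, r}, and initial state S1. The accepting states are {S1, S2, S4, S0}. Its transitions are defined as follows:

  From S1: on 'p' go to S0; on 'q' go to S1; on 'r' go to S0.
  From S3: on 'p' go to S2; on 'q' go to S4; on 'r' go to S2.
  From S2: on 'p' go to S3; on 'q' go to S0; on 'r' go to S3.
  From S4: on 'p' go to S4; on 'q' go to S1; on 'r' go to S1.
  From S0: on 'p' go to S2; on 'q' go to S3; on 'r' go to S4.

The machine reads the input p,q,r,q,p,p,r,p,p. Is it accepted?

S1 → S0 → S3 → S2 → S0 → S2 → S3 → S2 → S3 → S2
End state S2 is accepting.

Yes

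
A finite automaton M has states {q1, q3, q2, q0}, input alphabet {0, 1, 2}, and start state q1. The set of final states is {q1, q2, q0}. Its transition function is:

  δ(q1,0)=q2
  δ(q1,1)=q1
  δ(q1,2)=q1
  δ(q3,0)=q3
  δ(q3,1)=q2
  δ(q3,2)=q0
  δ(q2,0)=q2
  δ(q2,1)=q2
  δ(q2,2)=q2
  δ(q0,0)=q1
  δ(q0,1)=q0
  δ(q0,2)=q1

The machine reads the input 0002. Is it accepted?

Trace: q1 -0-> q2 -0-> q2 -0-> q2 -2-> q2
End state q2 is accepting.

Yes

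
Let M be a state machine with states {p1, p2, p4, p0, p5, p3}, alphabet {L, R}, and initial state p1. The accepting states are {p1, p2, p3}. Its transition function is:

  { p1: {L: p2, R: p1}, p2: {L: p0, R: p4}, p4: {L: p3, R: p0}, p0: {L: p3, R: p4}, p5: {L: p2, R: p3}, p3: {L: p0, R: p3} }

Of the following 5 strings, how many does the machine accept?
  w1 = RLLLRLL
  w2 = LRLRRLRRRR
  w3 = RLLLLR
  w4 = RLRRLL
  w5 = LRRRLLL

w1:
  start at p1
  read 'R': p1 → p1
  read 'L': p1 → p2
  read 'L': p2 → p0
  read 'L': p0 → p3
  read 'R': p3 → p3
  read 'L': p3 → p0
  read 'L': p0 → p3
  end p3, accepted
w2:
  start at p1
  read 'L': p1 → p2
  read 'R': p2 → p4
  read 'L': p4 → p3
  read 'R': p3 → p3
  read 'R': p3 → p3
  read 'L': p3 → p0
  read 'R': p0 → p4
  read 'R': p4 → p0
  read 'R': p0 → p4
  read 'R': p4 → p0
  end p0, rejected
w3:
  start at p1
  read 'R': p1 → p1
  read 'L': p1 → p2
  read 'L': p2 → p0
  read 'L': p0 → p3
  read 'L': p3 → p0
  read 'R': p0 → p4
  end p4, rejected
w4:
  start at p1
  read 'R': p1 → p1
  read 'L': p1 → p2
  read 'R': p2 → p4
  read 'R': p4 → p0
  read 'L': p0 → p3
  read 'L': p3 → p0
  end p0, rejected
w5:
  start at p1
  read 'L': p1 → p2
  read 'R': p2 → p4
  read 'R': p4 → p0
  read 'R': p0 → p4
  read 'L': p4 → p3
  read 'L': p3 → p0
  read 'L': p0 → p3
  end p3, accepted

2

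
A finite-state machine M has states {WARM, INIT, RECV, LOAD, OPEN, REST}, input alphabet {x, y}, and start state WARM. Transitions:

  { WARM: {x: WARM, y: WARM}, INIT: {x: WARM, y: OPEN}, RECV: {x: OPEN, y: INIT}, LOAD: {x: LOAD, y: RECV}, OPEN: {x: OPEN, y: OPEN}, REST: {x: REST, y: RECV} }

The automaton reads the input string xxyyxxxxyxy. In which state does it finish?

WARM → WARM → WARM → WARM → WARM → WARM → WARM → WARM → WARM → WARM → WARM → WARM

WARM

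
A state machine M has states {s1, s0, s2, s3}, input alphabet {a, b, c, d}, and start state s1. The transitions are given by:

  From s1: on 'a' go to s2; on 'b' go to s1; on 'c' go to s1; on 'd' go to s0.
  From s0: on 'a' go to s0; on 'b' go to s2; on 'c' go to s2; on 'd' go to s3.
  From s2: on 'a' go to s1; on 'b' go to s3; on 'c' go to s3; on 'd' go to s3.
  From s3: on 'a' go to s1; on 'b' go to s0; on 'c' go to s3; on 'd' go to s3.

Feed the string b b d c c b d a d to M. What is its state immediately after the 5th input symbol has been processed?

s3

start at s1
read 'b': s1 → s1
read 'b': s1 → s1
read 'd': s1 → s0
read 'c': s0 → s2
read 'c': s2 → s3
After 5 symbols: s3.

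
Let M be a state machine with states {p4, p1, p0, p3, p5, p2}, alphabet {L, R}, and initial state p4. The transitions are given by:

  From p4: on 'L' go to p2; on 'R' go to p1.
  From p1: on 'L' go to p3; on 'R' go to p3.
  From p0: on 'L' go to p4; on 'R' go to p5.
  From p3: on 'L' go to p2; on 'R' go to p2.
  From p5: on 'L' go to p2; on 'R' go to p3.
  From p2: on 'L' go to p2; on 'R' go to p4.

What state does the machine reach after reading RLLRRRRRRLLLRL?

p2

Trace: p4 -R-> p1 -L-> p3 -L-> p2 -R-> p4 -R-> p1 -R-> p3 -R-> p2 -R-> p4 -R-> p1 -L-> p3 -L-> p2 -L-> p2 -R-> p4 -L-> p2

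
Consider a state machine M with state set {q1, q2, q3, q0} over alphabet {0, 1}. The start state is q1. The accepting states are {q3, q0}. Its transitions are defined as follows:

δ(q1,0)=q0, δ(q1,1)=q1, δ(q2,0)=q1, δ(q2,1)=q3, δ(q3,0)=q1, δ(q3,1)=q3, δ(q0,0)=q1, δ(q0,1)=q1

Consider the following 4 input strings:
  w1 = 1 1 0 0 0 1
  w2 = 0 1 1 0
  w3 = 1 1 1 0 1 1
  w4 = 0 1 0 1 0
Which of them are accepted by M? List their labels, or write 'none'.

w2, w4

w1: q1 → q1 → q1 → q0 → q1 → q0 → q1  → end q1, rejected
w2: q1 → q0 → q1 → q1 → q0  → end q0, accepted
w3: q1 → q1 → q1 → q1 → q0 → q1 → q1  → end q1, rejected
w4: q1 → q0 → q1 → q0 → q1 → q0  → end q0, accepted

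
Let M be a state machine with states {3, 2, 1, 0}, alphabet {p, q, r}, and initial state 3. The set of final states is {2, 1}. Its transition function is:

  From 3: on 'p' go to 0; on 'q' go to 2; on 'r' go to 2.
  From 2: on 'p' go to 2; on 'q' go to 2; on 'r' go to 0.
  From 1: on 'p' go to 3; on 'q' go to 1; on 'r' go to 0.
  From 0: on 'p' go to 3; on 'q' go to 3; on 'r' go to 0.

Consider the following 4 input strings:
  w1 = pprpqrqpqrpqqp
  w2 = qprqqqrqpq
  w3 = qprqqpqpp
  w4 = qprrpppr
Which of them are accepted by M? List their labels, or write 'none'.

w1:
  start at 3
  read 'p': 3 → 0
  read 'p': 0 → 3
  read 'r': 3 → 2
  read 'p': 2 → 2
  read 'q': 2 → 2
  read 'r': 2 → 0
  read 'q': 0 → 3
  read 'p': 3 → 0
  read 'q': 0 → 3
  read 'r': 3 → 2
  read 'p': 2 → 2
  read 'q': 2 → 2
  read 'q': 2 → 2
  read 'p': 2 → 2
  end 2, accepted
w2:
  start at 3
  read 'q': 3 → 2
  read 'p': 2 → 2
  read 'r': 2 → 0
  read 'q': 0 → 3
  read 'q': 3 → 2
  read 'q': 2 → 2
  read 'r': 2 → 0
  read 'q': 0 → 3
  read 'p': 3 → 0
  read 'q': 0 → 3
  end 3, rejected
w3:
  start at 3
  read 'q': 3 → 2
  read 'p': 2 → 2
  read 'r': 2 → 0
  read 'q': 0 → 3
  read 'q': 3 → 2
  read 'p': 2 → 2
  read 'q': 2 → 2
  read 'p': 2 → 2
  read 'p': 2 → 2
  end 2, accepted
w4:
  start at 3
  read 'q': 3 → 2
  read 'p': 2 → 2
  read 'r': 2 → 0
  read 'r': 0 → 0
  read 'p': 0 → 3
  read 'p': 3 → 0
  read 'p': 0 → 3
  read 'r': 3 → 2
  end 2, accepted

w1, w3, w4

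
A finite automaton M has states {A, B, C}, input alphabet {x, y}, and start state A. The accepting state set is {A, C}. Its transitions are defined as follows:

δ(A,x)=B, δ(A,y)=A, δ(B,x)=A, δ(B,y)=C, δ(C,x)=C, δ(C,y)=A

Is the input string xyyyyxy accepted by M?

Yes

A → B → C → A → A → A → B → C
End state C is accepting.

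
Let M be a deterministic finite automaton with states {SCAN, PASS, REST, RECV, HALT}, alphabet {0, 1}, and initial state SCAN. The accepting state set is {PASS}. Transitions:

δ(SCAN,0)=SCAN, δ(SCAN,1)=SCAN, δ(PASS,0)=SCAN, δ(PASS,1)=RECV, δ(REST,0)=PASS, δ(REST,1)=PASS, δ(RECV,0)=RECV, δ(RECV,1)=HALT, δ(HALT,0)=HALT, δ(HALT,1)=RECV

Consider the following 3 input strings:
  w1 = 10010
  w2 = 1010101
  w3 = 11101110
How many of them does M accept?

0

w1: Trace: SCAN -1-> SCAN -0-> SCAN -0-> SCAN -1-> SCAN -0-> SCAN  → end SCAN, rejected
w2: Trace: SCAN -1-> SCAN -0-> SCAN -1-> SCAN -0-> SCAN -1-> SCAN -0-> SCAN -1-> SCAN  → end SCAN, rejected
w3: Trace: SCAN -1-> SCAN -1-> SCAN -1-> SCAN -0-> SCAN -1-> SCAN -1-> SCAN -1-> SCAN -0-> SCAN  → end SCAN, rejected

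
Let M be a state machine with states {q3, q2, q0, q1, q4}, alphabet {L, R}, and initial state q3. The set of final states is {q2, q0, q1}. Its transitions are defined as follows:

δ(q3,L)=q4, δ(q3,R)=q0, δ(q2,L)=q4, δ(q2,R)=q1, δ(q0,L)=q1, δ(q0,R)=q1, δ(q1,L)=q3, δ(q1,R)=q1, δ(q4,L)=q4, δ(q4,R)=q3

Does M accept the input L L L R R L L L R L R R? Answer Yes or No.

Trace: q3 -L-> q4 -L-> q4 -L-> q4 -R-> q3 -R-> q0 -L-> q1 -L-> q3 -L-> q4 -R-> q3 -L-> q4 -R-> q3 -R-> q0
End state q0 is accepting.

Yes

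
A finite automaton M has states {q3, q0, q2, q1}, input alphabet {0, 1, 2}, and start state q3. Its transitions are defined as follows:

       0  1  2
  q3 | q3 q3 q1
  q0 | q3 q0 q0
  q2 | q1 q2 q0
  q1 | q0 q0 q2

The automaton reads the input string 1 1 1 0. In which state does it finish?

q3

Trace: q3 -1-> q3 -1-> q3 -1-> q3 -0-> q3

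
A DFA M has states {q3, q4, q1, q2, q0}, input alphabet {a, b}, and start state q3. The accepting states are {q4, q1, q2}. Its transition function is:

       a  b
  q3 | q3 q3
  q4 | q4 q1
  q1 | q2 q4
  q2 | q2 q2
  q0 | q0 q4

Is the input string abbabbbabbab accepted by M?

start at q3
read 'a': q3 → q3
read 'b': q3 → q3
read 'b': q3 → q3
read 'a': q3 → q3
read 'b': q3 → q3
read 'b': q3 → q3
read 'b': q3 → q3
read 'a': q3 → q3
read 'b': q3 → q3
read 'b': q3 → q3
read 'a': q3 → q3
read 'b': q3 → q3
End state q3 is not accepting.

No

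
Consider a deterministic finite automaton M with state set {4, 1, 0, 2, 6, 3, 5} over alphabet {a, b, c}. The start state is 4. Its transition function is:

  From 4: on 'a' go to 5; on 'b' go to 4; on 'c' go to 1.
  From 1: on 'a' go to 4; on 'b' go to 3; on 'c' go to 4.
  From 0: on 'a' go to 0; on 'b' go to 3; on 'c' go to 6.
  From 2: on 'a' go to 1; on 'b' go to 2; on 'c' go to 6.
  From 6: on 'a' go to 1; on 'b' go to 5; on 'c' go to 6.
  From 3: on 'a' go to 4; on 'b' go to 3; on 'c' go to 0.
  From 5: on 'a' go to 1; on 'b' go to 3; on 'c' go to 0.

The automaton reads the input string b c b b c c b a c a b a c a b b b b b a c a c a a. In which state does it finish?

start at 4
read 'b': 4 → 4
read 'c': 4 → 1
read 'b': 1 → 3
read 'b': 3 → 3
read 'c': 3 → 0
read 'c': 0 → 6
read 'b': 6 → 5
read 'a': 5 → 1
read 'c': 1 → 4
read 'a': 4 → 5
read 'b': 5 → 3
read 'a': 3 → 4
read 'c': 4 → 1
read 'a': 1 → 4
read 'b': 4 → 4
read 'b': 4 → 4
read 'b': 4 → 4
read 'b': 4 → 4
read 'b': 4 → 4
read 'a': 4 → 5
read 'c': 5 → 0
read 'a': 0 → 0
read 'c': 0 → 6
read 'a': 6 → 1
read 'a': 1 → 4

4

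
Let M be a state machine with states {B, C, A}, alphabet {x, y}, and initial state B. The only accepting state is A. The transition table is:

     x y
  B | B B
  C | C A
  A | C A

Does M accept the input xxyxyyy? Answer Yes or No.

No

Trace: B -x-> B -x-> B -y-> B -x-> B -y-> B -y-> B -y-> B
End state B is not accepting.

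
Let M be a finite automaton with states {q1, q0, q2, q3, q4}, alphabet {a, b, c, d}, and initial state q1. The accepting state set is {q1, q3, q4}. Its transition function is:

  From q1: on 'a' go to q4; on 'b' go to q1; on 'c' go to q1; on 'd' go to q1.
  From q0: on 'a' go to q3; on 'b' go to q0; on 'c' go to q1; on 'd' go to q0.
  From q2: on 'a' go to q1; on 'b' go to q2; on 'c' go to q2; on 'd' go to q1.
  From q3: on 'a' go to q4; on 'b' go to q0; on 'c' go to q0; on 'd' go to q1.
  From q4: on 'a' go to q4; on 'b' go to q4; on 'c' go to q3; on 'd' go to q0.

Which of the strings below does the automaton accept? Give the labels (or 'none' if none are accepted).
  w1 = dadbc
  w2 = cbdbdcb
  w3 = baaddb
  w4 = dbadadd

w1, w2, w4

w1:
  start at q1
  read 'd': q1 → q1
  read 'a': q1 → q4
  read 'd': q4 → q0
  read 'b': q0 → q0
  read 'c': q0 → q1
  end q1, accepted
w2:
  start at q1
  read 'c': q1 → q1
  read 'b': q1 → q1
  read 'd': q1 → q1
  read 'b': q1 → q1
  read 'd': q1 → q1
  read 'c': q1 → q1
  read 'b': q1 → q1
  end q1, accepted
w3:
  start at q1
  read 'b': q1 → q1
  read 'a': q1 → q4
  read 'a': q4 → q4
  read 'd': q4 → q0
  read 'd': q0 → q0
  read 'b': q0 → q0
  end q0, rejected
w4:
  start at q1
  read 'd': q1 → q1
  read 'b': q1 → q1
  read 'a': q1 → q4
  read 'd': q4 → q0
  read 'a': q0 → q3
  read 'd': q3 → q1
  read 'd': q1 → q1
  end q1, accepted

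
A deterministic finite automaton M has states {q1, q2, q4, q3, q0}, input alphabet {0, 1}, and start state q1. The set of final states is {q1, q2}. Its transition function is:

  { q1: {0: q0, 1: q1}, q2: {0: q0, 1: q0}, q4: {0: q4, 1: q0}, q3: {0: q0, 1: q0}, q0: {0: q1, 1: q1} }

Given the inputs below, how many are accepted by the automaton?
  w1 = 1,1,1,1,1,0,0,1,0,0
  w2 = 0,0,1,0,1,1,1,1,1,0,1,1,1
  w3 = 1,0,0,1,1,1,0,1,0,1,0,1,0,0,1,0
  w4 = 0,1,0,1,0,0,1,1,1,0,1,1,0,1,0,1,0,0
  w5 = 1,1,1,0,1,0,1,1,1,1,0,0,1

w1: Trace: q1 -1-> q1 -1-> q1 -1-> q1 -1-> q1 -1-> q1 -0-> q0 -0-> q1 -1-> q1 -0-> q0 -0-> q1  → end q1, accepted
w2: Trace: q1 -0-> q0 -0-> q1 -1-> q1 -0-> q0 -1-> q1 -1-> q1 -1-> q1 -1-> q1 -1-> q1 -0-> q0 -1-> q1 -1-> q1 -1-> q1  → end q1, accepted
w3: Trace: q1 -1-> q1 -0-> q0 -0-> q1 -1-> q1 -1-> q1 -1-> q1 -0-> q0 -1-> q1 -0-> q0 -1-> q1 -0-> q0 -1-> q1 -0-> q0 -0-> q1 -1-> q1 -0-> q0  → end q0, rejected
w4: Trace: q1 -0-> q0 -1-> q1 -0-> q0 -1-> q1 -0-> q0 -0-> q1 -1-> q1 -1-> q1 -1-> q1 -0-> q0 -1-> q1 -1-> q1 -0-> q0 -1-> q1 -0-> q0 -1-> q1 -0-> q0 -0-> q1  → end q1, accepted
w5: Trace: q1 -1-> q1 -1-> q1 -1-> q1 -0-> q0 -1-> q1 -0-> q0 -1-> q1 -1-> q1 -1-> q1 -1-> q1 -0-> q0 -0-> q1 -1-> q1  → end q1, accepted

4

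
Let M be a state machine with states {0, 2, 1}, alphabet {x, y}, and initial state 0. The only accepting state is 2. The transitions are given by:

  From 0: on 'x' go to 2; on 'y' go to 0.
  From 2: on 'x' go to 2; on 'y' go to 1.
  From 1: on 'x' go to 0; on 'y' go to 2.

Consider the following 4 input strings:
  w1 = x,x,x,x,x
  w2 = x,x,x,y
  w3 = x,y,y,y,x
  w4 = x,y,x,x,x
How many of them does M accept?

2

w1: 0 → 2 → 2 → 2 → 2 → 2  → end 2, accepted
w2: 0 → 2 → 2 → 2 → 1  → end 1, rejected
w3: 0 → 2 → 1 → 2 → 1 → 0  → end 0, rejected
w4: 0 → 2 → 1 → 0 → 2 → 2  → end 2, accepted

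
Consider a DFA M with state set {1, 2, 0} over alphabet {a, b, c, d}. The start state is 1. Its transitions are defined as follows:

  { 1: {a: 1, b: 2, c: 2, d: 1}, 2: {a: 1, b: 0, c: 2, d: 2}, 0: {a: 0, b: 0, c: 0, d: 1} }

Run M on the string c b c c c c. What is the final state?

1 → 2 → 0 → 0 → 0 → 0 → 0

0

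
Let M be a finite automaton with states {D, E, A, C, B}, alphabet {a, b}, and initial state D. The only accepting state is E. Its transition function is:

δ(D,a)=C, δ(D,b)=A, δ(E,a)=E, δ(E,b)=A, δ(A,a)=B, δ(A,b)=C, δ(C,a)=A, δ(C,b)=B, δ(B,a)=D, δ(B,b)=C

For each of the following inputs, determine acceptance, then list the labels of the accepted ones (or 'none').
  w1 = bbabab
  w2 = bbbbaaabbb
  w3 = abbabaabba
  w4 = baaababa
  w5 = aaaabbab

none

w1: D → A → C → A → C → A → C  → end C, rejected
w2: D → A → C → B → C → A → B → D → A → C → B  → end B, rejected
w3: D → C → B → C → A → C → A → B → C → B → D  → end D, rejected
w4: D → A → B → D → C → B → D → A → B  → end B, rejected
w5: D → C → A → B → D → A → C → A → C  → end C, rejected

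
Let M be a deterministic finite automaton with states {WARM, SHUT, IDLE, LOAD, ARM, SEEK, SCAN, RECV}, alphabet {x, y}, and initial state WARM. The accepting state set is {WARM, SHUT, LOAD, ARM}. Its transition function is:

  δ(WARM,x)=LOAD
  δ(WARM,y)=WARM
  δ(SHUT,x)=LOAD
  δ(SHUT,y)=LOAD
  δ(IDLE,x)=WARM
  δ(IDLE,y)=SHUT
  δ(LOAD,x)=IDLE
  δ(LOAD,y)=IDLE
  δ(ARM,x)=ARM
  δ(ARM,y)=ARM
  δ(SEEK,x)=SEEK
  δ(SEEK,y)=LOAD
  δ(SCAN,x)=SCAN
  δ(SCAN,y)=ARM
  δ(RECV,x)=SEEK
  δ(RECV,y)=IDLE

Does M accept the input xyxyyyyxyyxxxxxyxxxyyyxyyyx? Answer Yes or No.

No

Trace: WARM -x-> LOAD -y-> IDLE -x-> WARM -y-> WARM -y-> WARM -y-> WARM -y-> WARM -x-> LOAD -y-> IDLE -y-> SHUT -x-> LOAD -x-> IDLE -x-> WARM -x-> LOAD -x-> IDLE -y-> SHUT -x-> LOAD -x-> IDLE -x-> WARM -y-> WARM -y-> WARM -y-> WARM -x-> LOAD -y-> IDLE -y-> SHUT -y-> LOAD -x-> IDLE
End state IDLE is not accepting.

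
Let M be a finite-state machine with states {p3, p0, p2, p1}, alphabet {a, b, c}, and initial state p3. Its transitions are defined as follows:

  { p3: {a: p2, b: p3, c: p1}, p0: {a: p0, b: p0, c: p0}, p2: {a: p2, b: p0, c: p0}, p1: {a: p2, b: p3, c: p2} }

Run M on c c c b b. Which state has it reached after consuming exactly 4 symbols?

p0

start at p3
read 'c': p3 → p1
read 'c': p1 → p2
read 'c': p2 → p0
read 'b': p0 → p0
After 4 symbols: p0.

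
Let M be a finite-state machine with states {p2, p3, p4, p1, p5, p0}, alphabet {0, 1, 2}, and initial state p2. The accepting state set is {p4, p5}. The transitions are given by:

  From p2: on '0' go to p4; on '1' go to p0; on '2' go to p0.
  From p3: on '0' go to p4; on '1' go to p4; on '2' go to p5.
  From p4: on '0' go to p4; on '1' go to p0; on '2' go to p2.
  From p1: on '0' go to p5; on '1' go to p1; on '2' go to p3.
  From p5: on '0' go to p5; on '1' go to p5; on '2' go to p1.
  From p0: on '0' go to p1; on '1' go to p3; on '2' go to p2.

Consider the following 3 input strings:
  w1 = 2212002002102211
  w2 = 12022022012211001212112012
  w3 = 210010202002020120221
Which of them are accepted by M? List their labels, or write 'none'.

w1

w1: Trace: p2 -2-> p0 -2-> p2 -1-> p0 -2-> p2 -0-> p4 -0-> p4 -2-> p2 -0-> p4 -0-> p4 -2-> p2 -1-> p0 -0-> p1 -2-> p3 -2-> p5 -1-> p5 -1-> p5  → end p5, accepted
w2: Trace: p2 -1-> p0 -2-> p2 -0-> p4 -2-> p2 -2-> p0 -0-> p1 -2-> p3 -2-> p5 -0-> p5 -1-> p5 -2-> p1 -2-> p3 -1-> p4 -1-> p0 -0-> p1 -0-> p5 -1-> p5 -2-> p1 -1-> p1 -2-> p3 -1-> p4 -1-> p0 -2-> p2 -0-> p4 -1-> p0 -2-> p2  → end p2, rejected
w3: Trace: p2 -2-> p0 -1-> p3 -0-> p4 -0-> p4 -1-> p0 -0-> p1 -2-> p3 -0-> p4 -2-> p2 -0-> p4 -0-> p4 -2-> p2 -0-> p4 -2-> p2 -0-> p4 -1-> p0 -2-> p2 -0-> p4 -2-> p2 -2-> p0 -1-> p3  → end p3, rejected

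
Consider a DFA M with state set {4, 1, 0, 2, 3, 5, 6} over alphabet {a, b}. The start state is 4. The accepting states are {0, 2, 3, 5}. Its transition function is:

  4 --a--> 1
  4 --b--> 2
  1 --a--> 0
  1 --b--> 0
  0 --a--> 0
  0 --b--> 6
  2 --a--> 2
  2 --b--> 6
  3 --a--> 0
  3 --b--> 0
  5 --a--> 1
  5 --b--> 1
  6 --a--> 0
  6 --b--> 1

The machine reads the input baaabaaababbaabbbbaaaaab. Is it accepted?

No

start at 4
read 'b': 4 → 2
read 'a': 2 → 2
read 'a': 2 → 2
read 'a': 2 → 2
read 'b': 2 → 6
read 'a': 6 → 0
read 'a': 0 → 0
read 'a': 0 → 0
read 'b': 0 → 6
read 'a': 6 → 0
read 'b': 0 → 6
read 'b': 6 → 1
read 'a': 1 → 0
read 'a': 0 → 0
read 'b': 0 → 6
read 'b': 6 → 1
read 'b': 1 → 0
read 'b': 0 → 6
read 'a': 6 → 0
read 'a': 0 → 0
read 'a': 0 → 0
read 'a': 0 → 0
read 'a': 0 → 0
read 'b': 0 → 6
End state 6 is not accepting.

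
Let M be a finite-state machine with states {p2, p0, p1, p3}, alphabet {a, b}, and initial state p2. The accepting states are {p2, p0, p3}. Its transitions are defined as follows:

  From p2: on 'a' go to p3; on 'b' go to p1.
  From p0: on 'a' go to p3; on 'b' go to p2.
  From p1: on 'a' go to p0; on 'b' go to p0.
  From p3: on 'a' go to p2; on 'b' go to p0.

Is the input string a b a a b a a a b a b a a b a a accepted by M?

Trace: p2 -a-> p3 -b-> p0 -a-> p3 -a-> p2 -b-> p1 -a-> p0 -a-> p3 -a-> p2 -b-> p1 -a-> p0 -b-> p2 -a-> p3 -a-> p2 -b-> p1 -a-> p0 -a-> p3
End state p3 is accepting.

Yes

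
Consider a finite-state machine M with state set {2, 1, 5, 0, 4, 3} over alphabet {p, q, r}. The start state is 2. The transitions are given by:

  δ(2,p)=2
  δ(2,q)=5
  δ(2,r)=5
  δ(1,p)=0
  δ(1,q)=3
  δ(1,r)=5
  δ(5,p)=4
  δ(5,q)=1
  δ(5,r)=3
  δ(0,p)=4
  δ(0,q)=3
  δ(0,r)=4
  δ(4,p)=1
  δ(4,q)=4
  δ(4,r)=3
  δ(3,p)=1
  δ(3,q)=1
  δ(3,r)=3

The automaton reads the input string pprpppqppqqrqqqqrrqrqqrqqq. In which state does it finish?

start at 2
read 'p': 2 → 2
read 'p': 2 → 2
read 'r': 2 → 5
read 'p': 5 → 4
read 'p': 4 → 1
read 'p': 1 → 0
read 'q': 0 → 3
read 'p': 3 → 1
read 'p': 1 → 0
read 'q': 0 → 3
read 'q': 3 → 1
read 'r': 1 → 5
read 'q': 5 → 1
read 'q': 1 → 3
read 'q': 3 → 1
read 'q': 1 → 3
read 'r': 3 → 3
read 'r': 3 → 3
read 'q': 3 → 1
read 'r': 1 → 5
read 'q': 5 → 1
read 'q': 1 → 3
read 'r': 3 → 3
read 'q': 3 → 1
read 'q': 1 → 3
read 'q': 3 → 1

1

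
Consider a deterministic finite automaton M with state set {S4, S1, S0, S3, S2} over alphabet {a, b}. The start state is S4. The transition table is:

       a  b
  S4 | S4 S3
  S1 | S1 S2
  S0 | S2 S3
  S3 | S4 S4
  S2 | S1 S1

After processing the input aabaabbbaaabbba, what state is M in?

S4 → S4 → S4 → S3 → S4 → S4 → S3 → S4 → S3 → S4 → S4 → S4 → S3 → S4 → S3 → S4

S4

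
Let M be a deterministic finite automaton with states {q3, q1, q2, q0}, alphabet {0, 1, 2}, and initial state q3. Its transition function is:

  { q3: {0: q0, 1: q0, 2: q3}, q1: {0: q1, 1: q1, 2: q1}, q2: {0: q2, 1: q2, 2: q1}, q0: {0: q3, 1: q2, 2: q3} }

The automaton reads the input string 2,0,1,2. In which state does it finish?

q1

Trace: q3 -2-> q3 -0-> q0 -1-> q2 -2-> q1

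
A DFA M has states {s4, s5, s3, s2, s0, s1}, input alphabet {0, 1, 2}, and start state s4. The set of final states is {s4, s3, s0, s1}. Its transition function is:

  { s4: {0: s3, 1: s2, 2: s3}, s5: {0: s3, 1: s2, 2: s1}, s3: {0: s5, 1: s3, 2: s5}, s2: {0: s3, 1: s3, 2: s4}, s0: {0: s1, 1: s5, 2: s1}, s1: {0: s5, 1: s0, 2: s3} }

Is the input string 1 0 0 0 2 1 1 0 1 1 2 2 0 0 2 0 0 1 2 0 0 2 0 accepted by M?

No

start at s4
read '1': s4 → s2
read '0': s2 → s3
read '0': s3 → s5
read '0': s5 → s3
read '2': s3 → s5
read '1': s5 → s2
read '1': s2 → s3
read '0': s3 → s5
read '1': s5 → s2
read '1': s2 → s3
read '2': s3 → s5
read '2': s5 → s1
read '0': s1 → s5
read '0': s5 → s3
read '2': s3 → s5
read '0': s5 → s3
read '0': s3 → s5
read '1': s5 → s2
read '2': s2 → s4
read '0': s4 → s3
read '0': s3 → s5
read '2': s5 → s1
read '0': s1 → s5
End state s5 is not accepting.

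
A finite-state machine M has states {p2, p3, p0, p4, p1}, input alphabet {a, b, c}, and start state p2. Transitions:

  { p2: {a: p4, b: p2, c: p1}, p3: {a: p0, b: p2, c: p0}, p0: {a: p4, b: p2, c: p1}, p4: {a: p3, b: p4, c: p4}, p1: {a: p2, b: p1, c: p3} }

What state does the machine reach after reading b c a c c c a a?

Trace: p2 -b-> p2 -c-> p1 -a-> p2 -c-> p1 -c-> p3 -c-> p0 -a-> p4 -a-> p3

p3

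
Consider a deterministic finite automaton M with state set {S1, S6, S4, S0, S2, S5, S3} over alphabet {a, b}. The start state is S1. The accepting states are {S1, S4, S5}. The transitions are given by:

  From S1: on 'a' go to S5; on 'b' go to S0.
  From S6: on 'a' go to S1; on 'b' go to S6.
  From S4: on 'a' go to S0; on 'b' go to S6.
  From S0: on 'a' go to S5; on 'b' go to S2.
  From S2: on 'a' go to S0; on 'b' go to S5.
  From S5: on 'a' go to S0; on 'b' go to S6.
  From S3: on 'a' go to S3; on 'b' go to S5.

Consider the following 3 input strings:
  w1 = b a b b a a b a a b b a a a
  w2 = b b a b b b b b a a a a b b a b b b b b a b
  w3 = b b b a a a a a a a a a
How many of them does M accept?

0

w1: Trace: S1 -b-> S0 -a-> S5 -b-> S6 -b-> S6 -a-> S1 -a-> S5 -b-> S6 -a-> S1 -a-> S5 -b-> S6 -b-> S6 -a-> S1 -a-> S5 -a-> S0  → end S0, rejected
w2: Trace: S1 -b-> S0 -b-> S2 -a-> S0 -b-> S2 -b-> S5 -b-> S6 -b-> S6 -b-> S6 -a-> S1 -a-> S5 -a-> S0 -a-> S5 -b-> S6 -b-> S6 -a-> S1 -b-> S0 -b-> S2 -b-> S5 -b-> S6 -b-> S6 -a-> S1 -b-> S0  → end S0, rejected
w3: Trace: S1 -b-> S0 -b-> S2 -b-> S5 -a-> S0 -a-> S5 -a-> S0 -a-> S5 -a-> S0 -a-> S5 -a-> S0 -a-> S5 -a-> S0  → end S0, rejected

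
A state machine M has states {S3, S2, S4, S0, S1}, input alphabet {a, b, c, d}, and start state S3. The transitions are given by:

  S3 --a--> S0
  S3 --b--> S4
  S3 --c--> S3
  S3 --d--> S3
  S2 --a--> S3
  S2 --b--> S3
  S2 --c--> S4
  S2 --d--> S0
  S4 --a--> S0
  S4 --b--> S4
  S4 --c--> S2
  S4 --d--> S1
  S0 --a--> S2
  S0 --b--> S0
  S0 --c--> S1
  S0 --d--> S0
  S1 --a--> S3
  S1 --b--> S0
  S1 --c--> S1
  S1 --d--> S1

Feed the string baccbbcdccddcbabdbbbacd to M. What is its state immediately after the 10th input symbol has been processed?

S1

S3 → S4 → S0 → S1 → S1 → S0 → S0 → S1 → S1 → S1 → S1
After 10 symbols: S1.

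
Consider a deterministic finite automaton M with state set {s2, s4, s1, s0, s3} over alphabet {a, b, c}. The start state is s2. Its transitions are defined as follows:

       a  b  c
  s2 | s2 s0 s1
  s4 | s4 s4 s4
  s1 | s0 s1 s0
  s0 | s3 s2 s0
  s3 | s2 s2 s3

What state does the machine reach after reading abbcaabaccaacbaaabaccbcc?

s2 → s2 → s0 → s2 → s1 → s0 → s3 → s2 → s2 → s1 → s0 → s3 → s2 → s1 → s1 → s0 → s3 → s2 → s0 → s3 → s3 → s3 → s2 → s1 → s0

s0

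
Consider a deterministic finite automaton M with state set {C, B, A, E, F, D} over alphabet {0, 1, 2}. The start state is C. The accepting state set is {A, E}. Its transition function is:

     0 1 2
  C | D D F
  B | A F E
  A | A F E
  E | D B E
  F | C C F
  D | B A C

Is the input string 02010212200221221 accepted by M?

Trace: C -0-> D -2-> C -0-> D -1-> A -0-> A -2-> E -1-> B -2-> E -2-> E -0-> D -0-> B -2-> E -2-> E -1-> B -2-> E -2-> E -1-> B
End state B is not accepting.

No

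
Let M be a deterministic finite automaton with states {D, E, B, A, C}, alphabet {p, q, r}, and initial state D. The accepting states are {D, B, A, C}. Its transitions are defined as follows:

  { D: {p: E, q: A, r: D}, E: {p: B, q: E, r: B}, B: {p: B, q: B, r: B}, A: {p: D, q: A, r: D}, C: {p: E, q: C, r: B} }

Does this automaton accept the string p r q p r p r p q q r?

D → E → B → B → B → B → B → B → B → B → B → B
End state B is accepting.

Yes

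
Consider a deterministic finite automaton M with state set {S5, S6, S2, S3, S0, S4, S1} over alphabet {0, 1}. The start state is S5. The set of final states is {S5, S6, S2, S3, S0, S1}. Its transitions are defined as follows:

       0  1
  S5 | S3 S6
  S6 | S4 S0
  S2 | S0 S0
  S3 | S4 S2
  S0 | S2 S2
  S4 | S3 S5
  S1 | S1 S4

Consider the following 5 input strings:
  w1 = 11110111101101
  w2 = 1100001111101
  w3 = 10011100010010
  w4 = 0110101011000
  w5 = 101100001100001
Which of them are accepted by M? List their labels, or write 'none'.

w1: Trace: S5 -1-> S6 -1-> S0 -1-> S2 -1-> S0 -0-> S2 -1-> S0 -1-> S2 -1-> S0 -1-> S2 -0-> S0 -1-> S2 -1-> S0 -0-> S2 -1-> S0  → end S0, accepted
w2: Trace: S5 -1-> S6 -1-> S0 -0-> S2 -0-> S0 -0-> S2 -0-> S0 -1-> S2 -1-> S0 -1-> S2 -1-> S0 -1-> S2 -0-> S0 -1-> S2  → end S2, accepted
w3: Trace: S5 -1-> S6 -0-> S4 -0-> S3 -1-> S2 -1-> S0 -1-> S2 -0-> S0 -0-> S2 -0-> S0 -1-> S2 -0-> S0 -0-> S2 -1-> S0 -0-> S2  → end S2, accepted
w4: Trace: S5 -0-> S3 -1-> S2 -1-> S0 -0-> S2 -1-> S0 -0-> S2 -1-> S0 -0-> S2 -1-> S0 -1-> S2 -0-> S0 -0-> S2 -0-> S0  → end S0, accepted
w5: Trace: S5 -1-> S6 -0-> S4 -1-> S5 -1-> S6 -0-> S4 -0-> S3 -0-> S4 -0-> S3 -1-> S2 -1-> S0 -0-> S2 -0-> S0 -0-> S2 -0-> S0 -1-> S2  → end S2, accepted

w1, w2, w3, w4, w5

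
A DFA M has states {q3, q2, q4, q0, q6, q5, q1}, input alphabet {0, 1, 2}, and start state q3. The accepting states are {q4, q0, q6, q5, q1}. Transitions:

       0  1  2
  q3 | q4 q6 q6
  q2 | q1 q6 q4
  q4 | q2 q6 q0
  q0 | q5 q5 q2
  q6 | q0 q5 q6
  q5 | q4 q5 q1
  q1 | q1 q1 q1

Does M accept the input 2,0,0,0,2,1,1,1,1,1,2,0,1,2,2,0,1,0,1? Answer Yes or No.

Yes

start at q3
read '2': q3 → q6
read '0': q6 → q0
read '0': q0 → q5
read '0': q5 → q4
read '2': q4 → q0
read '1': q0 → q5
read '1': q5 → q5
read '1': q5 → q5
read '1': q5 → q5
read '1': q5 → q5
read '2': q5 → q1
read '0': q1 → q1
read '1': q1 → q1
read '2': q1 → q1
read '2': q1 → q1
read '0': q1 → q1
read '1': q1 → q1
read '0': q1 → q1
read '1': q1 → q1
End state q1 is accepting.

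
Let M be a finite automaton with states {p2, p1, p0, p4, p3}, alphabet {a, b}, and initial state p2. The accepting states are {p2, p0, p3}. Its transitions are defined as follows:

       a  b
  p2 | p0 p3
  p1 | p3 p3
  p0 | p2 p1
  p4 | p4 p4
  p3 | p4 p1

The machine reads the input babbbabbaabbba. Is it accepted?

No

start at p2
read 'b': p2 → p3
read 'a': p3 → p4
read 'b': p4 → p4
read 'b': p4 → p4
read 'b': p4 → p4
read 'a': p4 → p4
read 'b': p4 → p4
read 'b': p4 → p4
read 'a': p4 → p4
read 'a': p4 → p4
read 'b': p4 → p4
read 'b': p4 → p4
read 'b': p4 → p4
read 'a': p4 → p4
End state p4 is not accepting.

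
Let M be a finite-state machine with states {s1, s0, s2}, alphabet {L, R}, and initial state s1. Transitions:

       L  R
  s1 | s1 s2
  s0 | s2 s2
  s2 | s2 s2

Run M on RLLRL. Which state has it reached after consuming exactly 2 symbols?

s2

Trace: s1 -R-> s2 -L-> s2
After 2 symbols: s2.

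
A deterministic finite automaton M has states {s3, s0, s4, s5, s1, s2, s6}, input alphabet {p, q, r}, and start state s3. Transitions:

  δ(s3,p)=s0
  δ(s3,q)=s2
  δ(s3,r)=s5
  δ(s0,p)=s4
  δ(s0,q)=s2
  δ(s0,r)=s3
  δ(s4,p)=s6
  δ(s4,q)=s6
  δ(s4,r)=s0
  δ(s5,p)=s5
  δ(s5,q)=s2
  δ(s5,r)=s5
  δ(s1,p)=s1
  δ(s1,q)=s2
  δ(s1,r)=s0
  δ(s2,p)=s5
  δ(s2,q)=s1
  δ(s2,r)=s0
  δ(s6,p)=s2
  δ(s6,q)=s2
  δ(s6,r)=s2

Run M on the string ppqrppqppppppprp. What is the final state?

s5

s3 → s0 → s4 → s6 → s2 → s5 → s5 → s2 → s5 → s5 → s5 → s5 → s5 → s5 → s5 → s5 → s5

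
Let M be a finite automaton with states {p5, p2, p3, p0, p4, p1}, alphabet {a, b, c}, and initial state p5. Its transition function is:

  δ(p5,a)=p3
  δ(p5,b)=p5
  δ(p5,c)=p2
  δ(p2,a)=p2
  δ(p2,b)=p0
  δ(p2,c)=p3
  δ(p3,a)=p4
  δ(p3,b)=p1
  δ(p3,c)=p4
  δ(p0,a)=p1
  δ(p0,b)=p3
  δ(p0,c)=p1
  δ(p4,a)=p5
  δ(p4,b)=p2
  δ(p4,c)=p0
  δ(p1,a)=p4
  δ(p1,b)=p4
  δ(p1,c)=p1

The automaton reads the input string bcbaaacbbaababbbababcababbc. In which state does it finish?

p2

start at p5
read 'b': p5 → p5
read 'c': p5 → p2
read 'b': p2 → p0
read 'a': p0 → p1
read 'a': p1 → p4
read 'a': p4 → p5
read 'c': p5 → p2
read 'b': p2 → p0
read 'b': p0 → p3
read 'a': p3 → p4
read 'a': p4 → p5
read 'b': p5 → p5
read 'a': p5 → p3
read 'b': p3 → p1
read 'b': p1 → p4
read 'b': p4 → p2
read 'a': p2 → p2
read 'b': p2 → p0
read 'a': p0 → p1
read 'b': p1 → p4
read 'c': p4 → p0
read 'a': p0 → p1
read 'b': p1 → p4
read 'a': p4 → p5
read 'b': p5 → p5
read 'b': p5 → p5
read 'c': p5 → p2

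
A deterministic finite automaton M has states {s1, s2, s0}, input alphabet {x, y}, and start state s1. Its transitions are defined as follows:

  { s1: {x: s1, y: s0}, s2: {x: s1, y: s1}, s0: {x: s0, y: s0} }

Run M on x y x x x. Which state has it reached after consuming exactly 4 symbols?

start at s1
read 'x': s1 → s1
read 'y': s1 → s0
read 'x': s0 → s0
read 'x': s0 → s0
After 4 symbols: s0.

s0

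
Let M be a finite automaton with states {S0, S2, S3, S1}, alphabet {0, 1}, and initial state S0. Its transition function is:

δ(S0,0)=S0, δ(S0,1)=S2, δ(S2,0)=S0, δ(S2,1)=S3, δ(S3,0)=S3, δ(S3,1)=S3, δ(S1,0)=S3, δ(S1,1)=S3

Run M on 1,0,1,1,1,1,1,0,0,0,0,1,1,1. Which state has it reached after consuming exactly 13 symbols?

S0 → S2 → S0 → S2 → S3 → S3 → S3 → S3 → S3 → S3 → S3 → S3 → S3 → S3
After 13 symbols: S3.

S3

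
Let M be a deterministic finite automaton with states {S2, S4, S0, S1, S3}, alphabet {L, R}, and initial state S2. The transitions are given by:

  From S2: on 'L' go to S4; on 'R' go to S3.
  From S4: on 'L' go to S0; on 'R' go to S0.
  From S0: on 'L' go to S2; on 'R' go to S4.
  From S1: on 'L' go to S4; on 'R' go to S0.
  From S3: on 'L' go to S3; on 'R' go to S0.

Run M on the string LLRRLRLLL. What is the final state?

S3

Trace: S2 -L-> S4 -L-> S0 -R-> S4 -R-> S0 -L-> S2 -R-> S3 -L-> S3 -L-> S3 -L-> S3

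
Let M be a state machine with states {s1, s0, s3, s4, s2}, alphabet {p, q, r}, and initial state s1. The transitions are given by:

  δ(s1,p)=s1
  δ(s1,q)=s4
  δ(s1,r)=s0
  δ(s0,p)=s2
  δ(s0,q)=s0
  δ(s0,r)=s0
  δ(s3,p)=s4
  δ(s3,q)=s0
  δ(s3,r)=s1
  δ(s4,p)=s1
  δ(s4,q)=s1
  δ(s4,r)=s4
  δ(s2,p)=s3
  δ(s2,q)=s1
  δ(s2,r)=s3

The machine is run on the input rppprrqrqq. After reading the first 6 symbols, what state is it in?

s4

start at s1
read 'r': s1 → s0
read 'p': s0 → s2
read 'p': s2 → s3
read 'p': s3 → s4
read 'r': s4 → s4
read 'r': s4 → s4
After 6 symbols: s4.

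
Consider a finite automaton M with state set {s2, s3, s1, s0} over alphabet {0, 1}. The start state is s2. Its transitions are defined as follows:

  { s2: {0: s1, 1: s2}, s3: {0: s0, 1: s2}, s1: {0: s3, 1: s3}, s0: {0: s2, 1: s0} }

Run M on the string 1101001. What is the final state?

s2

s2 → s2 → s2 → s1 → s3 → s0 → s2 → s2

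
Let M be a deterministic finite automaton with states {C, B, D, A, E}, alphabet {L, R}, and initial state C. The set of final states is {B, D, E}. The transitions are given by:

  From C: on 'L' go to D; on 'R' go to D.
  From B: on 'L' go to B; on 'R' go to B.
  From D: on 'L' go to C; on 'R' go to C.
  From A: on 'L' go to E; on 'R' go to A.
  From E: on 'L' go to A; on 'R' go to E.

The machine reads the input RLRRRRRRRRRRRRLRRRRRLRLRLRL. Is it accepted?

Yes

start at C
read 'R': C → D
read 'L': D → C
read 'R': C → D
read 'R': D → C
read 'R': C → D
read 'R': D → C
read 'R': C → D
read 'R': D → C
read 'R': C → D
read 'R': D → C
read 'R': C → D
read 'R': D → C
read 'R': C → D
read 'R': D → C
read 'L': C → D
read 'R': D → C
read 'R': C → D
read 'R': D → C
read 'R': C → D
read 'R': D → C
read 'L': C → D
read 'R': D → C
read 'L': C → D
read 'R': D → C
read 'L': C → D
read 'R': D → C
read 'L': C → D
End state D is accepting.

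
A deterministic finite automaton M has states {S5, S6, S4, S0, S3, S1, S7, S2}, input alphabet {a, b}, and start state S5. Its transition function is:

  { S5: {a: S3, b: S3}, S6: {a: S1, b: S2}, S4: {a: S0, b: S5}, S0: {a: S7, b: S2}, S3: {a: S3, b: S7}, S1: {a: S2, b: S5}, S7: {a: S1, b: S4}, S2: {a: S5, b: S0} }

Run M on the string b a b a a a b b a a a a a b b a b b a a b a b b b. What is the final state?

S5

start at S5
read 'b': S5 → S3
read 'a': S3 → S3
read 'b': S3 → S7
read 'a': S7 → S1
read 'a': S1 → S2
read 'a': S2 → S5
read 'b': S5 → S3
read 'b': S3 → S7
read 'a': S7 → S1
read 'a': S1 → S2
read 'a': S2 → S5
read 'a': S5 → S3
read 'a': S3 → S3
read 'b': S3 → S7
read 'b': S7 → S4
read 'a': S4 → S0
read 'b': S0 → S2
read 'b': S2 → S0
read 'a': S0 → S7
read 'a': S7 → S1
read 'b': S1 → S5
read 'a': S5 → S3
read 'b': S3 → S7
read 'b': S7 → S4
read 'b': S4 → S5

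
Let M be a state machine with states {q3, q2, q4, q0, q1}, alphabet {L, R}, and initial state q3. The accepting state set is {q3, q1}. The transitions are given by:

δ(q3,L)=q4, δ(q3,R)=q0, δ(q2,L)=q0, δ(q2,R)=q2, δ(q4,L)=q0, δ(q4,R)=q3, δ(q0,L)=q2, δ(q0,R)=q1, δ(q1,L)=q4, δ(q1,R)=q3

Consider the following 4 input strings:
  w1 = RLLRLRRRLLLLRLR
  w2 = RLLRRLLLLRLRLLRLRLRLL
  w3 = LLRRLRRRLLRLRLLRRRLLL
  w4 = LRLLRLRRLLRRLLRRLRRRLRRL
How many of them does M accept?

w1:
  start at q3
  read 'R': q3 → q0
  read 'L': q0 → q2
  read 'L': q2 → q0
  read 'R': q0 → q1
  read 'L': q1 → q4
  read 'R': q4 → q3
  read 'R': q3 → q0
  read 'R': q0 → q1
  read 'L': q1 → q4
  read 'L': q4 → q0
  read 'L': q0 → q2
  read 'L': q2 → q0
  read 'R': q0 → q1
  read 'L': q1 → q4
  read 'R': q4 → q3
  end q3, accepted
w2:
  start at q3
  read 'R': q3 → q0
  read 'L': q0 → q2
  read 'L': q2 → q0
  read 'R': q0 → q1
  read 'R': q1 → q3
  read 'L': q3 → q4
  read 'L': q4 → q0
  read 'L': q0 → q2
  read 'L': q2 → q0
  read 'R': q0 → q1
  read 'L': q1 → q4
  read 'R': q4 → q3
  read 'L': q3 → q4
  read 'L': q4 → q0
  read 'R': q0 → q1
  read 'L': q1 → q4
  read 'R': q4 → q3
  read 'L': q3 → q4
  read 'R': q4 → q3
  read 'L': q3 → q4
  read 'L': q4 → q0
  end q0, rejected
w3:
  start at q3
  read 'L': q3 → q4
  read 'L': q4 → q0
  read 'R': q0 → q1
  read 'R': q1 → q3
  read 'L': q3 → q4
  read 'R': q4 → q3
  read 'R': q3 → q0
  read 'R': q0 → q1
  read 'L': q1 → q4
  read 'L': q4 → q0
  read 'R': q0 → q1
  read 'L': q1 → q4
  read 'R': q4 → q3
  read 'L': q3 → q4
  read 'L': q4 → q0
  read 'R': q0 → q1
  read 'R': q1 → q3
  read 'R': q3 → q0
  read 'L': q0 → q2
  read 'L': q2 → q0
  read 'L': q0 → q2
  end q2, rejected
w4:
  start at q3
  read 'L': q3 → q4
  read 'R': q4 → q3
  read 'L': q3 → q4
  read 'L': q4 → q0
  read 'R': q0 → q1
  read 'L': q1 → q4
  read 'R': q4 → q3
  read 'R': q3 → q0
  read 'L': q0 → q2
  read 'L': q2 → q0
  read 'R': q0 → q1
  read 'R': q1 → q3
  read 'L': q3 → q4
  read 'L': q4 → q0
  read 'R': q0 → q1
  read 'R': q1 → q3
  read 'L': q3 → q4
  read 'R': q4 → q3
  read 'R': q3 → q0
  read 'R': q0 → q1
  read 'L': q1 → q4
  read 'R': q4 → q3
  read 'R': q3 → q0
  read 'L': q0 → q2
  end q2, rejected

1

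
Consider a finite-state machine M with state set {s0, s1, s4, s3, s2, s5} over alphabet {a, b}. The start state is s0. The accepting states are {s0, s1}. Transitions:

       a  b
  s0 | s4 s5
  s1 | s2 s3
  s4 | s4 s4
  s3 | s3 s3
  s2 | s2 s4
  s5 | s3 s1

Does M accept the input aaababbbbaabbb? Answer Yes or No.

No

Trace: s0 -a-> s4 -a-> s4 -a-> s4 -b-> s4 -a-> s4 -b-> s4 -b-> s4 -b-> s4 -b-> s4 -a-> s4 -a-> s4 -b-> s4 -b-> s4 -b-> s4
End state s4 is not accepting.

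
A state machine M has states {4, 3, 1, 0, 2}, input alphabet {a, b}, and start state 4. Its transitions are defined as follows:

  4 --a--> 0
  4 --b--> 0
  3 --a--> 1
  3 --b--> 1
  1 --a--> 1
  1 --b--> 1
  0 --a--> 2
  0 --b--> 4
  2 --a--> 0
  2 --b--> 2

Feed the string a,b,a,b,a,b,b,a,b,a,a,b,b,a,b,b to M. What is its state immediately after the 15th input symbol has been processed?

Trace: 4 -a-> 0 -b-> 4 -a-> 0 -b-> 4 -a-> 0 -b-> 4 -b-> 0 -a-> 2 -b-> 2 -a-> 0 -a-> 2 -b-> 2 -b-> 2 -a-> 0 -b-> 4
After 15 symbols: 4.

4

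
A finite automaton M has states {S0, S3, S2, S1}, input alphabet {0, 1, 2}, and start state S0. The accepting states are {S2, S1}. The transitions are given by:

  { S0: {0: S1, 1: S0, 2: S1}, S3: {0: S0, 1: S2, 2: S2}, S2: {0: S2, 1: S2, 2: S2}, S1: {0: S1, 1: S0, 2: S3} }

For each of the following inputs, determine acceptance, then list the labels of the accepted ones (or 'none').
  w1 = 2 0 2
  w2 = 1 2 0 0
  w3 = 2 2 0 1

w1: Trace: S0 -2-> S1 -0-> S1 -2-> S3  → end S3, rejected
w2: Trace: S0 -1-> S0 -2-> S1 -0-> S1 -0-> S1  → end S1, accepted
w3: Trace: S0 -2-> S1 -2-> S3 -0-> S0 -1-> S0  → end S0, rejected

w2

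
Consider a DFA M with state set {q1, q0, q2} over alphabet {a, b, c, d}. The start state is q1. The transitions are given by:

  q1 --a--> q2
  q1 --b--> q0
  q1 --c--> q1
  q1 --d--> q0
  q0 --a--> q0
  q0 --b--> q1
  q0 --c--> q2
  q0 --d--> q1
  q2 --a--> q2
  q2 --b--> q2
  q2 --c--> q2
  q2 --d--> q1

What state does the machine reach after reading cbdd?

start at q1
read 'c': q1 → q1
read 'b': q1 → q0
read 'd': q0 → q1
read 'd': q1 → q0

q0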